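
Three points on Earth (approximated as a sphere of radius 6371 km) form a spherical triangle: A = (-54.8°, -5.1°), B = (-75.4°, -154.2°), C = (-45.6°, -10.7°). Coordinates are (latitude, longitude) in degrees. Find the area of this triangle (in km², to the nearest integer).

Side lengths (central angles): a = 0.9889, b = 0.1722, c = 0.8419 rad; semiperimeter s = 1.0015.
By l'Huilier's theorem, tan(E/4) = √[tan(s/2) tan((s−a)/2) tan((s−b)/2) tan((s−c)/2)], giving spherical excess E = 0.0440 rad.
Area = E·R² = 0.0440 × (6371)² ≈ 1787558 km².

1787558 km²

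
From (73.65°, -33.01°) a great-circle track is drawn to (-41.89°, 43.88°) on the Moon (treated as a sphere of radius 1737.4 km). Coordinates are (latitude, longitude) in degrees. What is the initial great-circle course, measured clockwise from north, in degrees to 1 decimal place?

Δλ = 76.890° = 1.3420 rad.
y = sin Δλ · cos φ₂ = (0.9739)(0.7444) = 0.7250
x = cos φ₁ sin φ₂ − sin φ₁ cos φ₂ cos Δλ = (0.2815)(-0.6677) − (0.9596)(0.7444)(0.2268) = -0.3500
θ = atan2(y, x) = 115.77°, so the bearing is 115.8°.

115.8°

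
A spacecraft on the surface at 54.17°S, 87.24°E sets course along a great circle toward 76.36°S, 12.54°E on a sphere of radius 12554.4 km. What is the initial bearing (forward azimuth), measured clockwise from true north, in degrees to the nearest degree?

With φ₁ = -0.9454, φ₂ = -1.3327, Δλ = -1.3038 rad, the forward-azimuth formula gives
θ = atan2( sin Δλ cos φ₂ , cos φ₁ sin φ₂ − sin φ₁ cos φ₂ cos Δλ ) = atan2(-0.2275, -0.5184) = -156.31°.
Adding 360° brings this into [0°, 360°): 204°.

204°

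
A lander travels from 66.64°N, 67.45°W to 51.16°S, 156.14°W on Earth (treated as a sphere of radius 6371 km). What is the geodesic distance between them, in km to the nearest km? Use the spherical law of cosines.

15032 km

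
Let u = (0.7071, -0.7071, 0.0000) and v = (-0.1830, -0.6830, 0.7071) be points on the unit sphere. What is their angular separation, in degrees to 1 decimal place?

69.3°

u·v = 0.3536; |u| = 1.0000, |v| = 1.0000.
cos θ = (u·v)/(|u||v|) = 0.3536, so θ = 69.3°.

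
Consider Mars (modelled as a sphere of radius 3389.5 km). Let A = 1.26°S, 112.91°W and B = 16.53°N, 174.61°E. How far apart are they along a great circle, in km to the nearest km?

4354 km

Let φ₁ = -0.0220 rad, φ₂ = 0.2885 rad, and Δλ = -1.2650 rad.
cos c = sin φ₁ sin φ₂ + cos φ₁ cos φ₂ cos Δλ = (-0.0220)(0.2845) + (0.9998)(0.9587)(0.3010) = 0.28227,
so c = arccos(0.28227) = 1.28464 rad.
Distance = R·c = 3389.5 × 1.2846 ≈ 4354 km.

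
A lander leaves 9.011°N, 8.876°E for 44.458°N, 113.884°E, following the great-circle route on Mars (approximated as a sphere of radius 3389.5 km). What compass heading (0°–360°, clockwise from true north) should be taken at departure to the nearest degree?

44°

Δλ = 105.008° = 1.8327 rad.
y = sin Δλ · cos φ₂ = (0.9659)(0.7138) = 0.6894
x = cos φ₁ sin φ₂ − sin φ₁ cos φ₂ cos Δλ = (0.9877)(0.7004) − (0.1566)(0.7138)(-0.2590) = 0.7207
θ = atan2(y, x) = 43.73°, so the bearing is 44°.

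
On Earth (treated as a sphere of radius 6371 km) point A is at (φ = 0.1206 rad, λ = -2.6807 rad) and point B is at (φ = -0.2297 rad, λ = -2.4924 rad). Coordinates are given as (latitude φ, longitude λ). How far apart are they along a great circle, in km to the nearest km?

2530 km

With latitudes φ₁ = 6.910°, φ₂ = -13.161° and longitude difference Δλ = 10.789°:
Haversine: a = sin²(Δφ/2) + cos φ₁ cos φ₂ sin²(Δλ/2) = 0.0304 + (0.9927)(0.9737)(0.0088) = 0.03891.
Central angle c = 2·arcsin(√a) = 0.39711 rad.
Distance = R·c = 6371 × 0.3971 ≈ 2530 km.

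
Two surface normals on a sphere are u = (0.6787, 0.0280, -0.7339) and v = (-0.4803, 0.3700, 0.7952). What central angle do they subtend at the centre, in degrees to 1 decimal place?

u·v = -0.8992; |u| = 1.0000, |v| = 1.0000.
cos θ = (u·v)/(|u||v|) = -0.8992, so θ = 154.1°.

154.1°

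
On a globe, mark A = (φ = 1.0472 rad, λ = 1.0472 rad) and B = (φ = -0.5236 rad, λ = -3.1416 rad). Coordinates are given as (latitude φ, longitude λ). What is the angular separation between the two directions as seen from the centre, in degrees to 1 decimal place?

130.5°

With latitudes φ₁ = 60.000°, φ₂ = -30.000° and longitude difference Δλ = 119.999°:
cos c = sin φ₁ sin φ₂ + cos φ₁ cos φ₂ cos Δλ = (0.8660)(-0.5000) + (0.5000)(0.8660)(-0.5000) = -0.64952,
so c = arccos(-0.64952) = 2.27774 rad.
So the angular separation is 130.5°.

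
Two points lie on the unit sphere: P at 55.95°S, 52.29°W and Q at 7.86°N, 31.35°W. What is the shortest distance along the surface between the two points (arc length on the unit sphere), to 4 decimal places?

With latitudes φ₁ = -55.950°, φ₂ = 7.860° and longitude difference Δλ = 20.940°:
cos c = sin φ₁ sin φ₂ + cos φ₁ cos φ₂ cos Δλ = (-0.8285)(0.1368) + (0.5599)(0.9906)(0.9340) = 0.40472,
so c = arccos(0.40472) = 1.15413 rad.
On the unit sphere the arc length equals the central angle: 1.1541.

1.1541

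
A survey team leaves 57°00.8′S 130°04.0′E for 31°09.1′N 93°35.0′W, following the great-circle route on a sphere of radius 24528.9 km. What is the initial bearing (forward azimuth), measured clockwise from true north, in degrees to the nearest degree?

112°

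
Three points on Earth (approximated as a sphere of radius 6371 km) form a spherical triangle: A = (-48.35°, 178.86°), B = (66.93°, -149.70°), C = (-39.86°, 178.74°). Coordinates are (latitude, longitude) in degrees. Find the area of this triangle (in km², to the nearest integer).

2151737 km²

Side lengths (central angles): a = 1.9107, b = 0.1482, c = 2.0547 rad; semiperimeter s = 2.0568.
By l'Huilier's theorem, tan(E/4) = √[tan(s/2) tan((s−a)/2) tan((s−b)/2) tan((s−c)/2)], giving spherical excess E = 0.0530 rad.
Area = E·R² = 0.0530 × (6371)² ≈ 2151737 km².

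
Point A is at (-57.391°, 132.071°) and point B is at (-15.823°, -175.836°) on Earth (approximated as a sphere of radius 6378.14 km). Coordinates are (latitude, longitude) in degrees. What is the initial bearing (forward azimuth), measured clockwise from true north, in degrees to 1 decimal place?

Δλ = 52.093° = 0.9092 rad.
y = sin Δλ · cos φ₂ = (0.7890)(0.9621) = 0.7591
x = cos φ₁ sin φ₂ − sin φ₁ cos φ₂ cos Δλ = (0.5389)(-0.2727) − (-0.8424)(0.9621)(0.6144) = 0.3510
θ = atan2(y, x) = 65.19°, so the bearing is 65.2°.

65.2°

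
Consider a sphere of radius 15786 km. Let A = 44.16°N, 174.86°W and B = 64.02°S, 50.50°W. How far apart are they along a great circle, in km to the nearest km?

With latitudes φ₁ = 44.160°, φ₂ = -64.020° and longitude difference Δλ = 124.360°:
cos c = sin φ₁ sin φ₂ + cos φ₁ cos φ₂ cos Δλ = (0.6967)(-0.8989) + (0.7174)(0.4381)(-0.5644) = -0.80363,
so c = arccos(-0.80363) = 2.50417 rad.
Distance = R·c = 15786 × 2.5042 ≈ 39531 km.

39531 km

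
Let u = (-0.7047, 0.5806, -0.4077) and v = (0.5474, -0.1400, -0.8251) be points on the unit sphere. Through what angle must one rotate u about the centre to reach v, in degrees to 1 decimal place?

97.5°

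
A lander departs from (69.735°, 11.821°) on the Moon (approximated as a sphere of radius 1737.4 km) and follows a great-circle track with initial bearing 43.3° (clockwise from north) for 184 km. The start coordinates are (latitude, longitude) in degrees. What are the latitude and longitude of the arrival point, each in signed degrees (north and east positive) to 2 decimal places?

73.64°, 26.73°

Angular distance δ = d/R = 184/1737.4 = 0.10591 rad; initial bearing θ = 0.7557 rad.
sin φ₂ = sin φ₁ cos δ + cos φ₁ sin δ cos θ = (0.9381)(0.9944) + (0.3464)(0.1057)(0.7278) = 0.9595, so φ₂ = 73.64°.
Δλ = atan2(sin θ sin δ cos φ₁, cos δ − sin φ₁ sin φ₂) = atan2(0.0251, 0.0943) = 14.911°.
λ₂ = 11.821° + 14.911° = 26.73°.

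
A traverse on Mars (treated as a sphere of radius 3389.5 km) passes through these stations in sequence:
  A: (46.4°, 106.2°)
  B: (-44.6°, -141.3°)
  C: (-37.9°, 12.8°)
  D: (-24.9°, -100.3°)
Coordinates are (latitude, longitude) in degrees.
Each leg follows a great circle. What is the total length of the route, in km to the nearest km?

18910 km

Leg A→B: central angle 2.3411 rad, distance 7935.3 km.
Leg B→C: central angle 1.6450 rad, distance 5575.6 km.
Leg C→D: central angle 1.5930 rad, distance 5399.4 km.
Total: 7935.3 + 5575.6 + 5399.4 ≈ 18910 km.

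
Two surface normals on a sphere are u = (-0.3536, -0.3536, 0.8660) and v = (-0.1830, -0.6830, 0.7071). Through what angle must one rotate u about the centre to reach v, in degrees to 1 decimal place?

23.3°

u·v = 0.9186; |u| = 1.0000, |v| = 1.0000.
cos θ = (u·v)/(|u||v|) = 0.9186, so θ = 23.3°.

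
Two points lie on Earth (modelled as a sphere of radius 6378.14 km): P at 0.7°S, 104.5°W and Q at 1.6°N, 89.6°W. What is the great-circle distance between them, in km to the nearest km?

1678 km

In radians: φ₁ = -0.0122, φ₂ = 0.0279, Δλ = 14.900° = 0.2601 rad.
cos c = sin φ₁ sin φ₂ + cos φ₁ cos φ₂ cos Δλ = (-0.0122)(0.0279) + (0.9999)(0.9996)(0.9664) = 0.96559,
so c = arccos(0.96559) = 0.26311 rad.
Distance = R·c = 6378.14 × 0.2631 ≈ 1678 km.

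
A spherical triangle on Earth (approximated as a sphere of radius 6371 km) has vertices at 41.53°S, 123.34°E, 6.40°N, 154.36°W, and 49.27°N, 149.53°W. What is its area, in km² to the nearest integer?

28493397 km²

Side lengths (central angles): a = 0.7516, b = 2.0691, c = 1.5450 rad; semiperimeter s = 2.1829.
By l'Huilier's theorem, tan(E/4) = √[tan(s/2) tan((s−a)/2) tan((s−b)/2) tan((s−c)/2)], giving spherical excess E = 0.7020 rad.
Area = E·R² = 0.7020 × (6371)² ≈ 28493397 km².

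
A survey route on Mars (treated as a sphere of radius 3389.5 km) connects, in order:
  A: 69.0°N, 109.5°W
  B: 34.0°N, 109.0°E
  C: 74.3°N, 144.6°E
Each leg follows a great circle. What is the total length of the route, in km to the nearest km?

6925 km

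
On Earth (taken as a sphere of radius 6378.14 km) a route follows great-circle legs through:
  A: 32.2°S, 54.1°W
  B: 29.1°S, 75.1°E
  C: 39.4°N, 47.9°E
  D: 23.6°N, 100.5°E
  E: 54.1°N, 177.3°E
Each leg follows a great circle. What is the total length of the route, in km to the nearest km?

Leg A→B: central angle 1.7805 rad, distance 11356.2 km.
Leg B→C: central angle 1.2747 rad, distance 8129.9 km.
Leg C→D: central angle 0.8173 rad, distance 5212.8 km.
Leg D→E: central angle 1.1074 rad, distance 7063.1 km.
Total: 11356.2 + 8129.9 + 5212.8 + 7063.1 ≈ 31762 km.

31762 km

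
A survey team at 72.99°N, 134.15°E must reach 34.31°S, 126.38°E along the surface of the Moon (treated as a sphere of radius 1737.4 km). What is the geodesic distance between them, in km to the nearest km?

Let φ₁ = 1.2739 rad, φ₂ = -0.5988 rad, and Δλ = -0.1356 rad.
Haversine: a = sin²(Δφ/2) + cos φ₁ cos φ₂ sin²(Δλ/2) = 0.6487 + (0.2925)(0.8260)(0.0046) = 0.64980.
Central angle c = 2·arcsin(√a) = 1.87506 rad.
Distance = R·c = 1737.4 × 1.8751 ≈ 3258 km.

3258 km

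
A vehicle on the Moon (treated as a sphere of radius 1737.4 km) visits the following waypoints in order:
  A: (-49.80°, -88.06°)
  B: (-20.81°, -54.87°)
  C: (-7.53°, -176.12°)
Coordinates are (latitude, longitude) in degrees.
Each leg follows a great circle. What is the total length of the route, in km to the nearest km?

Leg A→B: central angle 0.6821 rad, distance 1185.0 km.
Leg B→C: central angle 2.0199 rad, distance 3509.4 km.
Total: 1185.0 + 3509.4 ≈ 4694 km.

4694 km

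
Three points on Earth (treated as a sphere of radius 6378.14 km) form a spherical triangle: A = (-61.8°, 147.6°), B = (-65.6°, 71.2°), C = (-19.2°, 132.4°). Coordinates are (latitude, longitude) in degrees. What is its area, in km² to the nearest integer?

9156916 km²

Side lengths (central angles): a = 1.0616, b = 0.7663, c = 0.5577 rad; semiperimeter s = 1.1928.
By l'Huilier's theorem, tan(E/4) = √[tan(s/2) tan((s−a)/2) tan((s−b)/2) tan((s−c)/2)], giving spherical excess E = 0.2251 rad.
Area = E·R² = 0.2251 × (6378.14)² ≈ 9156916 km².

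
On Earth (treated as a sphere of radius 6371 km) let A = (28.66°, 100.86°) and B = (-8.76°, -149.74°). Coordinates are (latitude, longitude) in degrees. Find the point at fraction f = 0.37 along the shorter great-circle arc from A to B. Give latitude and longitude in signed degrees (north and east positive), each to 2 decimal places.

The central angle between A and B is δ = 1.9403 rad.
With f = 0.37, the slerp weights are sin((1−f)δ)/sin δ = 1.0079 and sin(fδ)/sin δ = 0.7054.
Weighted sum of the unit vectors: (1.0079)·(-0.1653,0.8618,0.4796) + (0.7054)·(-0.8537,-0.4980,-0.1523) = (-0.7688, 0.5173, 0.3760).
Converting back: φ = atan2(z, √(x²+y²)) = 22.08°, λ = atan2(y, x) = 146.07°.

22.08°, 146.07°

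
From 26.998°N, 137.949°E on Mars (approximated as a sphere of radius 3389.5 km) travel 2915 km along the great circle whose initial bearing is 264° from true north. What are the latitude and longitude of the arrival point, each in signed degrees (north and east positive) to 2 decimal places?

13.04°, 87.27°

Angular distance δ = d/R = 2915/3389.5 = 0.86001 rad; initial bearing θ = 4.6077 rad.
sin φ₂ = sin φ₁ cos δ + cos φ₁ sin δ cos θ = (0.4540)(0.6524) + (0.8910)(0.7578)(-0.1045) = 0.2256, so φ₂ = 13.04°.
Δλ = atan2(sin θ sin δ cos φ₁, cos δ − sin φ₁ sin φ₂) = atan2(-0.6716, 0.5500) = -50.682°.
λ₂ = 137.949° − 50.682° = 87.27°.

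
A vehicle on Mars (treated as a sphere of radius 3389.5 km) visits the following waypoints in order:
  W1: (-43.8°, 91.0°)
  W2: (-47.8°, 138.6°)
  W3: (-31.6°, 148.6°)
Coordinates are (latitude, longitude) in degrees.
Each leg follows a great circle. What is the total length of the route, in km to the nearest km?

3005 km

Leg W1→W2: central angle 0.5741 rad, distance 1946.1 km.
Leg W2→W3: central angle 0.3124 rad, distance 1058.8 km.
Total: 1946.1 + 1058.8 ≈ 3005 km.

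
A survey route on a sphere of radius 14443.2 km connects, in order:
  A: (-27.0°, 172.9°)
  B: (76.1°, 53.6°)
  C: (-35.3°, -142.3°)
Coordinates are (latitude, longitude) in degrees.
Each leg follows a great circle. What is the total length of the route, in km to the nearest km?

65945 km

Leg A→B: central angle 2.1477 rad, distance 31019.9 km.
Leg B→C: central angle 2.4181 rad, distance 34925.0 km.
Total: 31019.9 + 34925.0 ≈ 65945 km.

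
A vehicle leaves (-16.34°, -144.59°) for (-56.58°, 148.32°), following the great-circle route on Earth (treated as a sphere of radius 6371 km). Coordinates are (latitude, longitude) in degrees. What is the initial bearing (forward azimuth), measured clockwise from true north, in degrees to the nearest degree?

With φ₁ = -0.2852, φ₂ = -0.9875, Δλ = -1.1709 rad, the forward-azimuth formula gives
θ = atan2( sin Δλ cos φ₂ , cos φ₁ sin φ₂ − sin φ₁ cos φ₂ cos Δλ ) = atan2(-0.5073, -0.7406) = -145.59°.
Adding 360° brings this into [0°, 360°): 214°.

214°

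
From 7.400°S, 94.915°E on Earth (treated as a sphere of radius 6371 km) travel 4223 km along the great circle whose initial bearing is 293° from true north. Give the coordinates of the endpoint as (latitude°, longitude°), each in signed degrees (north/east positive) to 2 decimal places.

7.87°, 60.04°

Angular distance δ = d/R = 4223/6371 = 0.66285 rad; initial bearing θ = 5.1138 rad.
sin φ₂ = sin φ₁ cos δ + cos φ₁ sin δ cos θ = (-0.1288)(0.7882) + (0.9917)(0.6154)(0.3907) = 0.1369, so φ₂ = 7.87°.
Δλ = atan2(sin θ sin δ cos φ₁, cos δ − sin φ₁ sin φ₂) = atan2(-0.5617, 0.8059) = -34.878°.
λ₂ = 94.915° − 34.878° = 60.04°.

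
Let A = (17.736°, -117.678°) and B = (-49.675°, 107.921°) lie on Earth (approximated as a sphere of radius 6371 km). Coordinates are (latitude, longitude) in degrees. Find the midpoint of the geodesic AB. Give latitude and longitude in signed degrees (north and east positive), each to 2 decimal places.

-33.92°, -160.45°

Central angle δ = 2.2963 rad. Interpolating on the sphere with fraction f = 0.5:
P = [sin((1−f)δ)·A + sin(fδ)·B] / sin δ = 1.2190·A + 1.2190·B in Cartesian coordinates,
giving P = (-0.7820, -0.2776, -0.5580), i.e. latitude -33.92°, longitude -160.45°.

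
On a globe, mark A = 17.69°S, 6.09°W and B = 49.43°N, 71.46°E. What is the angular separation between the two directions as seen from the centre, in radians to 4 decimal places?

In radians: φ₁ = -0.3087, φ₂ = 0.8627, Δλ = 77.550° = 1.3535 rad.
Haversine: a = sin²(Δφ/2) + cos φ₁ cos φ₂ sin²(Δλ/2) = 0.3056 + (0.9527)(0.6504)(0.3922) = 0.54862.
Central angle c = 2·arcsin(√a) = 1.66819 rad.
So the angular separation is 1.6682 rad.

1.6682 rad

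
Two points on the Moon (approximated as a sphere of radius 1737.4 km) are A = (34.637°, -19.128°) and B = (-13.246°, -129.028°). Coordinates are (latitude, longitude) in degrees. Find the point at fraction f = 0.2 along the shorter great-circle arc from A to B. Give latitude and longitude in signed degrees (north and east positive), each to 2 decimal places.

31.61°, -46.13°

Central angle δ = 1.9854 rad. Interpolating on the sphere with fraction f = 0.2:
P = [sin((1−f)δ)·A + sin(fδ)·B] / sin δ = 1.0924·A + 0.4225·B in Cartesian coordinates,
giving P = (0.5902, -0.6140, 0.5241), i.e. latitude 31.61°, longitude -46.13°.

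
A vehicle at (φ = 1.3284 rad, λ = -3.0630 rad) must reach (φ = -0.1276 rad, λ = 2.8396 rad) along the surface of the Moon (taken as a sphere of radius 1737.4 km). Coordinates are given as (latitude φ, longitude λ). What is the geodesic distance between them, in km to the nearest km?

With latitudes φ₁ = 76.112°, φ₂ = -7.311° and longitude difference Δλ = -21.806°:
cos c = sin φ₁ sin φ₂ + cos φ₁ cos φ₂ cos Δλ = (0.9708)(-0.1273) + (0.2400)(0.9919)(0.9284) = 0.09751,
so c = arccos(0.09751) = 1.47313 rad.
Distance = R·c = 1737.4 × 1.4731 ≈ 2559 km.

2559 km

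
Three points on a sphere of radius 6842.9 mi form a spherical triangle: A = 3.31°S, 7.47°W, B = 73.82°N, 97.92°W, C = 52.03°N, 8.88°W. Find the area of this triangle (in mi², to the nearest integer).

Side lengths (central angles): a = 0.7075, b = 0.9661, c = 1.6285 rad; semiperimeter s = 1.6510.
By l'Huilier's theorem, tan(E/4) = √[tan(s/2) tan((s−a)/2) tan((s−b)/2) tan((s−c)/2)], giving spherical excess E = 0.1885 rad.
Area = E·R² = 0.1885 × (6842.9)² ≈ 8827285 mi².

8827285 mi²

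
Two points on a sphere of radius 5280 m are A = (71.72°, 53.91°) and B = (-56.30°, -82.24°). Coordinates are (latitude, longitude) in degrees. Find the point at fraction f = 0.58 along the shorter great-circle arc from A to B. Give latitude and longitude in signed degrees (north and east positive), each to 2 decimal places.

4.71°, -52.66°

The central angle between A and B is δ = 2.7275 rad.
With f = 0.58, the slerp weights are sin((1−f)δ)/sin δ = 2.2639 and sin(fδ)/sin δ = 2.4851.
Weighted sum of the unit vectors: (2.2639)·(0.1848,0.2535,0.9495) + (2.4851)·(0.0749,-0.5498,-0.8320) = (0.6045, -0.7924, 0.0822).
Converting back: φ = atan2(z, √(x²+y²)) = 4.71°, λ = atan2(y, x) = -52.66°.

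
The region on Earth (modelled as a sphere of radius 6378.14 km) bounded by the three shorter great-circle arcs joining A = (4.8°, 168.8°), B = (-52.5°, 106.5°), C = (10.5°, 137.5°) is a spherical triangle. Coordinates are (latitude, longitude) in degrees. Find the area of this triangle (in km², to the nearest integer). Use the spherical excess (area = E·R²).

15694405 km²

Side lengths (central angles): a = 1.1934, b = 0.5501, c = 1.3535 rad; semiperimeter s = 1.5485.
By l'Huilier's theorem, tan(E/4) = √[tan(s/2) tan((s−a)/2) tan((s−b)/2) tan((s−c)/2)], giving spherical excess E = 0.3858 rad.
Area = E·R² = 0.3858 × (6378.14)² ≈ 15694405 km².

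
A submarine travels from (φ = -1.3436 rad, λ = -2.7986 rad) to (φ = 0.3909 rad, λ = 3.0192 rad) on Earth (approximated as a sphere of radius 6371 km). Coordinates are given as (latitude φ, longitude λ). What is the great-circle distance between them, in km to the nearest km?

With latitudes φ₁ = -76.983°, φ₂ = 22.397° and longitude difference Δλ = -26.665°:
Haversine: a = sin²(Δφ/2) + cos φ₁ cos φ₂ sin²(Δλ/2) = 0.5815 + (0.2252)(0.9246)(0.0532) = 0.59256.
Central angle c = 2·arcsin(√a) = 1.75699 rad.
Distance = R·c = 6371 × 1.7570 ≈ 11194 km.

11194 km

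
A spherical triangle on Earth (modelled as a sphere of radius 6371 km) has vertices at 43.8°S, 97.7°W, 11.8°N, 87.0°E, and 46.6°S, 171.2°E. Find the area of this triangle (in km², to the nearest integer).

Side lengths (central angles): a = 1.6515, b = 1.0548, c = 2.5786 rad; semiperimeter s = 2.6425.
By l'Huilier's theorem, tan(E/4) = √[tan(s/2) tan((s−a)/2) tan((s−b)/2) tan((s−c)/2)], giving spherical excess E = 1.0266 rad.
Area = E·R² = 1.0266 × (6371)² ≈ 41670268 km².

41670268 km²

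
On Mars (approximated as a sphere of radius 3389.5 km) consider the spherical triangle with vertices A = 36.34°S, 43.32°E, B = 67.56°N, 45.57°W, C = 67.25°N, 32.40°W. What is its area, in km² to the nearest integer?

569570 km²

Side lengths (central angles): a = 0.0883, b = 2.0597, c = 2.1433 rad; semiperimeter s = 2.1457.
By l'Huilier's theorem, tan(E/4) = √[tan(s/2) tan((s−a)/2) tan((s−b)/2) tan((s−c)/2)], giving spherical excess E = 0.0496 rad.
Area = E·R² = 0.0496 × (3389.5)² ≈ 569570 km².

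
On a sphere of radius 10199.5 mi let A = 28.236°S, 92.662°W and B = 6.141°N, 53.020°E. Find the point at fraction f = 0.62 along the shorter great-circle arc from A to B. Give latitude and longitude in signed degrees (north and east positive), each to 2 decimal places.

-25.58°, 8.68°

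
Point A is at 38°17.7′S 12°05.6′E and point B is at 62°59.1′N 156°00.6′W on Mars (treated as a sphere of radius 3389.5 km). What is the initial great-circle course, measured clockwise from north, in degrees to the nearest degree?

348°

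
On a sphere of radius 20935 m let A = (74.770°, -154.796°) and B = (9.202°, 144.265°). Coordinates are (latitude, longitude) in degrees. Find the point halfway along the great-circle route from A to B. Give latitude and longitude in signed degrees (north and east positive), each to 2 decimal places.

44.66°, 155.90°

The central angle between A and B is δ = 1.2867 rad.
With f = 0.5, the slerp weights are sin((1−f)δ)/sin δ = 0.6249 and sin(fδ)/sin δ = 0.6249.
Weighted sum of the unit vectors: (0.6249)·(-0.2377,-0.1119,0.9649) + (0.6249)·(-0.8013,0.5765,0.1599) = (-0.6493, 0.2904, 0.7029).
Converting back: φ = atan2(z, √(x²+y²)) = 44.66°, λ = atan2(y, x) = 155.90°.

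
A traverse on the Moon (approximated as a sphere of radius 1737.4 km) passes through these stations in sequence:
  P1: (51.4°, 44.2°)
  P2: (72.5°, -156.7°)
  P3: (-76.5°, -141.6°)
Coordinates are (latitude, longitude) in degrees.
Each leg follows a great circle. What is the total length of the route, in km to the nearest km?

6202 km

Leg P1→P2: central angle 0.9642 rad, distance 1675.2 km.
Leg P2→P3: central angle 2.6053 rad, distance 4526.4 km.
Total: 1675.2 + 4526.4 ≈ 6202 km.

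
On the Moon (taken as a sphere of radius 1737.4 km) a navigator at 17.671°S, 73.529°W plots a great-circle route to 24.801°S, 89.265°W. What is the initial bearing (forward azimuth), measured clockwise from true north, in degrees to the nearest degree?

With φ₁ = -0.3084, φ₂ = -0.4329, Δλ = -0.2746 rad, the forward-azimuth formula gives
θ = atan2( sin Δλ cos φ₂ , cos φ₁ sin φ₂ − sin φ₁ cos φ₂ cos Δλ ) = atan2(-0.2462, -0.1344) = -118.64°.
Adding 360° brings this into [0°, 360°): 241°.

241°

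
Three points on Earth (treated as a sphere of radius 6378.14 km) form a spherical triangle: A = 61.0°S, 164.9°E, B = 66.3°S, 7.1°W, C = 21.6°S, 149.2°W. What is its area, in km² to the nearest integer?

Side lengths (central angles): a = 1.5286, b = 0.8819, c = 0.9174 rad; semiperimeter s = 1.6640.
By l'Huilier's theorem, tan(E/4) = √[tan(s/2) tan((s−a)/2) tan((s−b)/2) tan((s−c)/2)], giving spherical excess E = 0.4367 rad.
Area = E·R² = 0.4367 × (6378.14)² ≈ 17765338 km².

17765338 km²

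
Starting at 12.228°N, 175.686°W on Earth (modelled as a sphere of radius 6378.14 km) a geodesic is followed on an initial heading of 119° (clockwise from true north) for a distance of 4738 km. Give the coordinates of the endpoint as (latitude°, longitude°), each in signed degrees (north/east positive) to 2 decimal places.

-9.47°, -138.83°

Angular distance δ = d/R = 4738/6378.14 = 0.74285 rad; initial bearing θ = 2.0769 rad.
sin φ₂ = sin φ₁ cos δ + cos φ₁ sin δ cos θ = (0.2118)(0.7365) + (0.9773)(0.6764)(-0.4848) = -0.1645, so φ₂ = -9.47°.
Δλ = atan2(sin θ sin δ cos φ₁, cos δ − sin φ₁ sin φ₂) = atan2(0.5782, 0.7714) = 36.852°.
λ₂ = -175.686° + 36.852° = -138.83°.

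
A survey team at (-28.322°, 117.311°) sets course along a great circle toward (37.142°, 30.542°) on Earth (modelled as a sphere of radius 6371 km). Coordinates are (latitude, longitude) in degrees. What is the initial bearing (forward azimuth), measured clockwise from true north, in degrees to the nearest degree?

305°

With φ₁ = -0.4943, φ₂ = 0.6483, Δλ = -1.5144 rad, the forward-azimuth formula gives
θ = atan2( sin Δλ cos φ₂ , cos φ₁ sin φ₂ − sin φ₁ cos φ₂ cos Δλ ) = atan2(-0.7959, 0.5528) = -55.22°.
Adding 360° brings this into [0°, 360°): 305°.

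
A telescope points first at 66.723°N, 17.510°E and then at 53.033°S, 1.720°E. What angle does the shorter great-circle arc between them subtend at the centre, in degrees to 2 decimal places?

120.35°

With latitudes φ₁ = 66.723°, φ₂ = -53.033° and longitude difference Δλ = -15.790°:
cos c = sin φ₁ sin φ₂ + cos φ₁ cos φ₂ cos Δλ = (0.9186)(-0.7990) + (0.3952)(0.6014)(0.9623) = -0.50527,
so c = arccos(-0.50527) = 2.10050 rad.
So the angular separation is 120.35°.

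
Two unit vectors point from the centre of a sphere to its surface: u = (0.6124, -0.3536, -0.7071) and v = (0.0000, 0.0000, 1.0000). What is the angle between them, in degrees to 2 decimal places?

u·v = -0.7071; |u| = 1.0000, |v| = 1.0000.
cos θ = (u·v)/(|u||v|) = -0.7071, so θ = 135.00°.

135.00°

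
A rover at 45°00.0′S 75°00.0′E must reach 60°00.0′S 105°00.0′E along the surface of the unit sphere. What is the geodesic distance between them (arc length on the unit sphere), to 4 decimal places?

0.4064

Let φ₁ = -0.7854 rad, φ₂ = -1.0472 rad, and Δλ = 0.5236 rad.
cos c = sin φ₁ sin φ₂ + cos φ₁ cos φ₂ cos Δλ = (-0.7071)(-0.8660) + (0.7071)(0.5000)(0.8660) = 0.91856,
so c = arccos(0.91856) = 0.40638 rad.
On the unit sphere the arc length equals the central angle: 0.4064.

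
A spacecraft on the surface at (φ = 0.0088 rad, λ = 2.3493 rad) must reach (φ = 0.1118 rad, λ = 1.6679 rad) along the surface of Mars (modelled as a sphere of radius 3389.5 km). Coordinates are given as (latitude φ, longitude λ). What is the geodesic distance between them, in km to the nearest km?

2330 km

Let φ₁ = 0.0088 rad, φ₂ = 0.1118 rad, and Δλ = -0.6814 rad.
cos c = sin φ₁ sin φ₂ + cos φ₁ cos φ₂ cos Δλ = (0.0088)(0.1116) + (1.0000)(0.9938)(0.7767) = 0.77279,
so c = arccos(0.77279) = 0.68756 rad.
Distance = R·c = 3389.5 × 0.6876 ≈ 2330 km.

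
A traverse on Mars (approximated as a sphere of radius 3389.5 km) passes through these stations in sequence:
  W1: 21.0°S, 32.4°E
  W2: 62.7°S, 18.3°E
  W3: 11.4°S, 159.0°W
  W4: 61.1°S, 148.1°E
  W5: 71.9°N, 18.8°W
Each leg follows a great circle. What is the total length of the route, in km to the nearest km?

Leg W1→W2: central angle 0.7470 rad, distance 2531.9 km.
Leg W2→W3: central angle 1.8478 rad, distance 6263.1 km.
Leg W3→W4: central angle 1.0941 rad, distance 3708.6 km.
Leg W4→W5: central angle 2.9333 rad, distance 9942.3 km.
Total: 2531.9 + 6263.1 + 3708.6 + 9942.3 ≈ 22446 km.

22446 km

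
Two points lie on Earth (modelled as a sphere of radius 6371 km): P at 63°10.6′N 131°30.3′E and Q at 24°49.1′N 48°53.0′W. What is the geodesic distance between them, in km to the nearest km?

In radians: φ₁ = 1.1026, φ₂ = 0.4332, Δλ = 179.612° = 3.1348 rad.
cos c = sin φ₁ sin φ₂ + cos φ₁ cos φ₂ cos Δλ = (0.8924)(0.4197) + (0.4512)(0.9076)(-1.0000) = -0.03498,
so c = arccos(-0.03498) = 1.60578 rad.
Distance = R·c = 6371 × 1.6058 ≈ 10230 km.

10230 km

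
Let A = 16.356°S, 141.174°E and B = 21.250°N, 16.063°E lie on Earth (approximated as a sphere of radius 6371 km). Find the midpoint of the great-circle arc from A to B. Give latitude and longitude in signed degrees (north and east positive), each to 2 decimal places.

5.30°, 80.22°

Central angle δ = 2.2350 rad. Interpolating on the sphere with fraction f = 0.5:
P = [sin((1−f)δ)·A + sin(fδ)·B] / sin δ = 1.1417·A + 1.1417·B in Cartesian coordinates,
giving P = (0.1691, 0.9813, 0.0923), i.e. latitude 5.30°, longitude 80.22°.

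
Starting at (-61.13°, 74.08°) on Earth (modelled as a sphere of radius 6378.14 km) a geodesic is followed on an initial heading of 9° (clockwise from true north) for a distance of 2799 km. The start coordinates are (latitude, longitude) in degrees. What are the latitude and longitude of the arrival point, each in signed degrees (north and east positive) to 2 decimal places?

-36.17°, 78.80°

Angular distance δ = d/R = 2799/6378.14 = 0.43884 rad; initial bearing θ = 0.1571 rad.
sin φ₂ = sin φ₁ cos δ + cos φ₁ sin δ cos θ = (-0.8757)(0.9052) + (0.4828)(0.4249)(0.9877) = -0.5901, so φ₂ = -36.17°.
Δλ = atan2(sin θ sin δ cos φ₁, cos δ − sin φ₁ sin φ₂) = atan2(0.0321, 0.3885) = 4.723°.
λ₂ = 74.080° + 4.723° = 78.80°.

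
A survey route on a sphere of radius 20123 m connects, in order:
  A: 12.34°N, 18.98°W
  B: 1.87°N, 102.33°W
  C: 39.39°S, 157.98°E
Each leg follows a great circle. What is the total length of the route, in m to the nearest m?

63841 m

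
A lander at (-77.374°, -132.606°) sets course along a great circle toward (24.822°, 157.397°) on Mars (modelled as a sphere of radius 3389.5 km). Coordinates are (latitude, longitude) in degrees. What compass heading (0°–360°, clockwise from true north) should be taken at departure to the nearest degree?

Δλ = -69.997° = -1.2217 rad.
y = sin Δλ · cos φ₂ = (-0.9397)(0.9076) = -0.8529
x = cos φ₁ sin φ₂ − sin φ₁ cos φ₂ cos Δλ = (0.2186)(0.4198) − (-0.9758)(0.9076)(0.3421) = 0.3947
θ = atan2(y, x) = -65.16°; adding 360° gives 295°.

295°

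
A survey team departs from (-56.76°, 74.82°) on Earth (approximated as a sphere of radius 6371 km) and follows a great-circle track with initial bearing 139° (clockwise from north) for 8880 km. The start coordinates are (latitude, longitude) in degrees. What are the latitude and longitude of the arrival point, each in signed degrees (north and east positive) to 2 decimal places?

Angular distance δ = d/R = 8880/6371 = 1.39382 rad; initial bearing θ = 2.4260 rad.
sin φ₂ = sin φ₁ cos δ + cos φ₁ sin δ cos θ = (-0.8364)(0.1761) + (0.5481)(0.9844)(-0.7547) = -0.5545, so φ₂ = -33.68°.
Δλ = atan2(sin θ sin δ cos φ₁, cos δ − sin φ₁ sin φ₂) = atan2(0.3540, -0.2877) = 129.101°.
λ₂ = 74.820° + 129.101° = 203.92° → -156.08° after wrapping to (−180°, 180°].

-33.68°, -156.08°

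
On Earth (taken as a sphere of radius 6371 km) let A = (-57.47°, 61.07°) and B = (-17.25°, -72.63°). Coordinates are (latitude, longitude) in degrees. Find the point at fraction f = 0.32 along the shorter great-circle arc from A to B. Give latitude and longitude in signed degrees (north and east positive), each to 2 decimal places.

Central angle δ = 1.6758 rad. Interpolating on the sphere with fraction f = 0.32:
P = [sin((1−f)δ)·A + sin(fδ)·B] / sin δ = 0.9135·A + 0.5137·B in Cartesian coordinates,
giving P = (0.3841, -0.0383, -0.9225), i.e. latitude -67.29°, longitude -5.70°.

-67.29°, -5.70°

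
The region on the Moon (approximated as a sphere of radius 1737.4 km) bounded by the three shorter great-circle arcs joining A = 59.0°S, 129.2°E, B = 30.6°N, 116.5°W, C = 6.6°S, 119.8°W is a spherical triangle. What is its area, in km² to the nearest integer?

1345564 km²

Side lengths (central angles): a = 0.6516, b = 1.6557, c = 2.2380 rad; semiperimeter s = 2.2726.
By l'Huilier's theorem, tan(E/4) = √[tan(s/2) tan((s−a)/2) tan((s−b)/2) tan((s−c)/2)], giving spherical excess E = 0.4458 rad.
Area = E·R² = 0.4458 × (1737.4)² ≈ 1345564 km².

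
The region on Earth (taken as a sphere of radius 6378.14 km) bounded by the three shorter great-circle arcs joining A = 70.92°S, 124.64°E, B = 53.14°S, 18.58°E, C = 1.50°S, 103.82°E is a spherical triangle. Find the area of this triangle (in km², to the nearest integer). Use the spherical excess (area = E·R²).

Side lengths (central angles): a = 1.5000, b = 1.2343, c = 0.7927 rad; semiperimeter s = 1.7635.
By l'Huilier's theorem, tan(E/4) = √[tan(s/2) tan((s−a)/2) tan((s−b)/2) tan((s−c)/2)], giving spherical excess E = 0.6020 rad.
Area = E·R² = 0.6020 × (6378.14)² ≈ 24489178 km².

24489178 km²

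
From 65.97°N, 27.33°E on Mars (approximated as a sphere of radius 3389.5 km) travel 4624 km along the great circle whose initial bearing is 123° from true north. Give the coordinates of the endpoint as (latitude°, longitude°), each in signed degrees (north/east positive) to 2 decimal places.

-1.70°, 82.54°

Angular distance δ = d/R = 4624/3389.5 = 1.36421 rad; initial bearing θ = 2.1468 rad.
sin φ₂ = sin φ₁ cos δ + cos φ₁ sin δ cos θ = (0.9133)(0.2051) + (0.4072)(0.9787)(-0.5446) = -0.0297, so φ₂ = -1.70°.
Δλ = atan2(sin θ sin δ cos φ₁, cos δ − sin φ₁ sin φ₂) = atan2(0.3343, 0.2323) = 55.205°.
λ₂ = 27.330° + 55.205° = 82.54°.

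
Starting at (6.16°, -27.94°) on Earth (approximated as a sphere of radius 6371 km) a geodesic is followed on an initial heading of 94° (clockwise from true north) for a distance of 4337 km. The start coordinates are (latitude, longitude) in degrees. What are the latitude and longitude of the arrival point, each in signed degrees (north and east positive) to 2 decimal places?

2.28°, 10.99°

Angular distance δ = d/R = 4337/6371 = 0.68074 rad; initial bearing θ = 1.6406 rad.
sin φ₂ = sin φ₁ cos δ + cos φ₁ sin δ cos θ = (0.1073)(0.7771) + (0.9942)(0.6294)(-0.0698) = 0.0397, so φ₂ = 2.28°.
Δλ = atan2(sin θ sin δ cos φ₁, cos δ − sin φ₁ sin φ₂) = atan2(0.6242, 0.7728) = 38.927°.
λ₂ = -27.940° + 38.927° = 10.99°.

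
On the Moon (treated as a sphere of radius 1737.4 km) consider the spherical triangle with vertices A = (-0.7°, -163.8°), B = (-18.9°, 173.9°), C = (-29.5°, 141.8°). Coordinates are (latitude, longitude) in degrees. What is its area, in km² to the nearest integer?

87521 km²

Side lengths (central angles): a = 0.5413, b = 1.0325, c = 0.4966 rad; semiperimeter s = 1.0352.
By l'Huilier's theorem, tan(E/4) = √[tan(s/2) tan((s−a)/2) tan((s−b)/2) tan((s−c)/2)], giving spherical excess E = 0.0290 rad.
Area = E·R² = 0.0290 × (1737.4)² ≈ 87521 km².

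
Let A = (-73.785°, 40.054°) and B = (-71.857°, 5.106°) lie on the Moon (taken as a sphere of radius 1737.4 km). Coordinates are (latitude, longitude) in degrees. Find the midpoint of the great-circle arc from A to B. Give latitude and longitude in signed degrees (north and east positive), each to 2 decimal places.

-73.57°, 21.60°

The central angle between A and B is δ = 0.1805 rad.
With f = 0.5, the slerp weights are sin((1−f)δ)/sin δ = 0.5020 and sin(fδ)/sin δ = 0.5020.
Weighted sum of the unit vectors: (0.5020)·(0.2137,0.1797,-0.9602) + (0.5020)·(0.3102,0.0277,-0.9503) = (0.2630, 0.1041, -0.9592).
Converting back: φ = atan2(z, √(x²+y²)) = -73.57°, λ = atan2(y, x) = 21.60°.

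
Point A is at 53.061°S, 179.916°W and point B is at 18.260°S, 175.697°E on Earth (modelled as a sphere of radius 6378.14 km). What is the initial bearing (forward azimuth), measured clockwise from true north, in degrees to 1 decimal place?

352.7°

Δλ = -4.387° = -0.0766 rad.
y = sin Δλ · cos φ₂ = (-0.0765)(0.9496) = -0.0726
x = cos φ₁ sin φ₂ − sin φ₁ cos φ₂ cos Δλ = (0.6010)(-0.3133) − (-0.7993)(0.9496)(0.9971) = 0.5685
θ = atan2(y, x) = -7.28°; adding 360° gives 352.7°.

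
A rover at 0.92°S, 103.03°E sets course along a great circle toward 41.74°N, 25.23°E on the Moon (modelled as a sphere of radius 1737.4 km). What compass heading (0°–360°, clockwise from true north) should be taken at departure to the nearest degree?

312°

With φ₁ = -0.0161, φ₂ = 0.7285, Δλ = -1.3579 rad, the forward-azimuth formula gives
θ = atan2( sin Δλ cos φ₂ , cos φ₁ sin φ₂ − sin φ₁ cos φ₂ cos Δλ ) = atan2(-0.7293, 0.6682) = -47.50°.
Adding 360° brings this into [0°, 360°): 312°.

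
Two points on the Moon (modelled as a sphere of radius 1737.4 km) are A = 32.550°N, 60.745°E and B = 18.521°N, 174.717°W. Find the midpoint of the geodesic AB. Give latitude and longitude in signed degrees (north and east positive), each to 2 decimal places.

45.58°, 129.39°

Central angle δ = 1.8569 rad. Interpolating on the sphere with fraction f = 0.5:
P = [sin((1−f)δ)·A + sin(fδ)·B] / sin δ = 0.8346·A + 0.8346·B in Cartesian coordinates,
giving P = (-0.4442, 0.5409, 0.7142), i.e. latitude 45.58°, longitude 129.39°.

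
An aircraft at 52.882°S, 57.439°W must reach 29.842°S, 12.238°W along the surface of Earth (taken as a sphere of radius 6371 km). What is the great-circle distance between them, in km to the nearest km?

4452 km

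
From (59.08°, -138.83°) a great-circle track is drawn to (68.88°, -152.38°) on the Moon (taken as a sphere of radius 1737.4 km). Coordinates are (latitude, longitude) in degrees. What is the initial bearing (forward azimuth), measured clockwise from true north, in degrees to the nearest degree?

Δλ = -13.550° = -0.2365 rad.
y = sin Δλ · cos φ₂ = (-0.2343)(0.3603) = -0.0844
x = cos φ₁ sin φ₂ − sin φ₁ cos φ₂ cos Δλ = (0.5138)(0.9328) − (0.8579)(0.3603)(0.9722) = 0.1788
θ = atan2(y, x) = -25.27°; adding 360° gives 335°.

335°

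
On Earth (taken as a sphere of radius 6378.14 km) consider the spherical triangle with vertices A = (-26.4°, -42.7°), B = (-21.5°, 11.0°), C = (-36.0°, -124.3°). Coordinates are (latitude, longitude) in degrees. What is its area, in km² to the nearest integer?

Side lengths (central angles): a = 1.8961, b = 1.1948, c = 0.8548 rad; semiperimeter s = 1.9729.
By l'Huilier's theorem, tan(E/4) = √[tan(s/2) tan((s−a)/2) tan((s−b)/2) tan((s−c)/2)], giving spherical excess E = 0.4857 rad.
Area = E·R² = 0.4857 × (6378.14)² ≈ 19757323 km².

19757323 km²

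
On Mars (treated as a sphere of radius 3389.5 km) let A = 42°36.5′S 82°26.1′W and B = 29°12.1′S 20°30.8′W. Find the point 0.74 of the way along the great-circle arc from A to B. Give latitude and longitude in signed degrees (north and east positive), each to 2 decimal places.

-35.70°, -34.15°

Central angle δ = 0.8858 rad. Interpolating on the sphere with fraction f = 0.74:
P = [sin((1−f)δ)·A + sin(fδ)·B] / sin δ = 0.2948·A + 0.7871·B in Cartesian coordinates,
giving P = (0.6721, -0.4558, -0.5836), i.e. latitude -35.70°, longitude -34.15°.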